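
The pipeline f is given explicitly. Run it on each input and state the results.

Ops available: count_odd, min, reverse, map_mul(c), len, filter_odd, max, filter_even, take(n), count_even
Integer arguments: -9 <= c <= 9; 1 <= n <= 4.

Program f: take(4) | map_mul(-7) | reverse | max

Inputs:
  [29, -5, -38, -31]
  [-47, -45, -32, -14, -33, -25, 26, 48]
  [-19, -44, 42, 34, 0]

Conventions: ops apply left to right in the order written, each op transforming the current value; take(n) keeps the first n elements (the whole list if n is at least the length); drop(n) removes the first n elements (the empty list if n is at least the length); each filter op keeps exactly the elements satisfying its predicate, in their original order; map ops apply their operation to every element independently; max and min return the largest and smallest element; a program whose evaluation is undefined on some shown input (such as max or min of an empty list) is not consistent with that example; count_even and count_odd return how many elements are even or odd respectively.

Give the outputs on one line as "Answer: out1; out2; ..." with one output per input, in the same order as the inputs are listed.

266; 329; 308

Execution, op by op:
  [29, -5, -38, -31] -> [29, -5, -38, -31] -> [-203, 35, 266, 217] -> [217, 266, 35, -203] -> 266
  [-47, -45, -32, -14, -33, -25, 26, 48] -> [-47, -45, -32, -14] -> [329, 315, 224, 98] -> [98, 224, 315, 329] -> 329
  [-19, -44, 42, 34, 0] -> [-19, -44, 42, 34] -> [133, 308, -294, -238] -> [-238, -294, 308, 133] -> 308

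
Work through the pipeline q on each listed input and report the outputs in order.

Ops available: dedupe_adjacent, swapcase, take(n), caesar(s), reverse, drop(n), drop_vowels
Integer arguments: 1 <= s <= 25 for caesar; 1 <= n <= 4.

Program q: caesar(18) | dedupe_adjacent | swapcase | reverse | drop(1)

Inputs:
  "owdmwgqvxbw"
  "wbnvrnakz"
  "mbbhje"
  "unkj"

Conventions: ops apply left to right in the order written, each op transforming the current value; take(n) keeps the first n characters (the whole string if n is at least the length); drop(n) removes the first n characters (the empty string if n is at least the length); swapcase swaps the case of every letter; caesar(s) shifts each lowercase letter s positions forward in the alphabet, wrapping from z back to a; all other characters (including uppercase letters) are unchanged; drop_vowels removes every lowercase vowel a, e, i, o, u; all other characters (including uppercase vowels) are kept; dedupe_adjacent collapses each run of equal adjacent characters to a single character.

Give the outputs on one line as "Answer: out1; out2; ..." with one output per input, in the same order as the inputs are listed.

"TPNIYOEVOG"; "CSFJNFTO"; "BZTE"; "CFM"

Execution, op by op:
  "owdmwgqvxbw" -> "goveoyinpto" -> "goveoyinpto" -> "GOVEOYINPTO" -> "OTPNIYOEVOG" -> "TPNIYOEVOG"
  "wbnvrnakz" -> "otfnjfscr" -> "otfnjfscr" -> "OTFNJFSCR" -> "RCSFJNFTO" -> "CSFJNFTO"
  "mbbhje" -> "ettzbw" -> "etzbw" -> "ETZBW" -> "WBZTE" -> "BZTE"
  "unkj" -> "mfcb" -> "mfcb" -> "MFCB" -> "BCFM" -> "CFM"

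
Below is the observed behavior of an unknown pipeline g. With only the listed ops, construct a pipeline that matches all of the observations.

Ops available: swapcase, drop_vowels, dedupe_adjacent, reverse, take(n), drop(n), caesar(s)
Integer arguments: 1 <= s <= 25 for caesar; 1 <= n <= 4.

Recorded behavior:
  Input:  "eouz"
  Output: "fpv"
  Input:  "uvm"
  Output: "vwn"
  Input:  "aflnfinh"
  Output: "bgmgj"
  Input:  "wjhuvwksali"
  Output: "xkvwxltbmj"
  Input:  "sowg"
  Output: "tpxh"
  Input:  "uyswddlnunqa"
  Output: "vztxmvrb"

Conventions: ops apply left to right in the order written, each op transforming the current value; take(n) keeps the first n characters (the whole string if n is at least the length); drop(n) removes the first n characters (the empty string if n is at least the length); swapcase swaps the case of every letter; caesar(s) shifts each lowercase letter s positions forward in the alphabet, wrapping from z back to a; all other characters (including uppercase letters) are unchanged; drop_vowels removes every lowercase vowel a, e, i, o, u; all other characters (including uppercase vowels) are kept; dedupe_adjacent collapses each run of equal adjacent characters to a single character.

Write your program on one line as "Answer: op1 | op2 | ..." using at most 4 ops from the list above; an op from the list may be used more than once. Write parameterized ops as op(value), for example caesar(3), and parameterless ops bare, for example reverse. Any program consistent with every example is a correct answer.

dedupe_adjacent | caesar(1) | drop_vowels

Check, running the answer program on each example:
  "eouz" -> "eouz" -> "fpva" -> "fpv"
  "uvm" -> "uvm" -> "vwn" -> "vwn"
  "aflnfinh" -> "aflnfinh" -> "bgmogjoi" -> "bgmgj"
  "wjhuvwksali" -> "wjhuvwksali" -> "xkivwxltbmj" -> "xkvwxltbmj"
  "sowg" -> "sowg" -> "tpxh" -> "tpxh"
  "uyswddlnunqa" -> "uyswdlnunqa" -> "vztxemovorb" -> "vztxmvrb"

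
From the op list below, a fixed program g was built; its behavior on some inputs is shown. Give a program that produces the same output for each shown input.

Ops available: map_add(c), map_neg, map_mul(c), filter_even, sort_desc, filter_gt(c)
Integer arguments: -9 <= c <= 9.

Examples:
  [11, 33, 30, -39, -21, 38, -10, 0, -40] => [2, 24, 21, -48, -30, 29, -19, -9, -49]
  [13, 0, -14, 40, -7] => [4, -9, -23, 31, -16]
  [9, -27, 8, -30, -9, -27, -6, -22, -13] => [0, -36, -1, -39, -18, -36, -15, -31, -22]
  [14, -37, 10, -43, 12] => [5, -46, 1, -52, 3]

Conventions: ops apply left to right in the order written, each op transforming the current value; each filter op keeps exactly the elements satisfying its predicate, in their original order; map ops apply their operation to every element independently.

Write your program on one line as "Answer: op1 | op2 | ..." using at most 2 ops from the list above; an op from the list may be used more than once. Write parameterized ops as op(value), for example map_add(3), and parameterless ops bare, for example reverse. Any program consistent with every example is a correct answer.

map_add(-3) | map_add(-6)

Check, running the answer program on each example:
  [11, 33, 30, -39, -21, 38, -10, 0, -40] -> [8, 30, 27, -42, -24, 35, -13, -3, -43] -> [2, 24, 21, -48, -30, 29, -19, -9, -49]
  [13, 0, -14, 40, -7] -> [10, -3, -17, 37, -10] -> [4, -9, -23, 31, -16]
  [9, -27, 8, -30, -9, -27, -6, -22, -13] -> [6, -30, 5, -33, -12, -30, -9, -25, -16] -> [0, -36, -1, -39, -18, -36, -15, -31, -22]
  [14, -37, 10, -43, 12] -> [11, -40, 7, -46, 9] -> [5, -46, 1, -52, 3]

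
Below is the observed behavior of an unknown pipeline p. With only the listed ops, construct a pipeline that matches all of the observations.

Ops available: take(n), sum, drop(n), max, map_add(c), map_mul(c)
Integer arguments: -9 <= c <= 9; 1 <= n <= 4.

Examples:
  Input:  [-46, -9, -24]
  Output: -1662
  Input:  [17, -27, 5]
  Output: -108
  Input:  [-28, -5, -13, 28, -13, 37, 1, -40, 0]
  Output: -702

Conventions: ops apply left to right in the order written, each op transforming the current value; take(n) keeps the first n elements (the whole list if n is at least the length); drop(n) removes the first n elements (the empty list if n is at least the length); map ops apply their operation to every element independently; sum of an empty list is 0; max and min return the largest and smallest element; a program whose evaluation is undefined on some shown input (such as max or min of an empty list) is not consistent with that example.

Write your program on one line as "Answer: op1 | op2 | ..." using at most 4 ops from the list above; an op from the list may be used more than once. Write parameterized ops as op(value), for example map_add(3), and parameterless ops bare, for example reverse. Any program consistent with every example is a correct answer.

map_mul(-3) | map_mul(-7) | map_add(-1) | sum

Check, running the answer program on each example:
  [-46, -9, -24] -> [138, 27, 72] -> [-966, -189, -504] -> [-967, -190, -505] -> -1662
  [17, -27, 5] -> [-51, 81, -15] -> [357, -567, 105] -> [356, -568, 104] -> -108
  [-28, -5, -13, 28, -13, 37, 1, -40, 0] -> [84, 15, 39, -84, 39, -111, -3, 120, 0] -> [-588, -105, -273, 588, -273, 777, 21, -840, 0] -> [-589, -106, -274, 587, -274, 776, 20, -841, -1] -> -702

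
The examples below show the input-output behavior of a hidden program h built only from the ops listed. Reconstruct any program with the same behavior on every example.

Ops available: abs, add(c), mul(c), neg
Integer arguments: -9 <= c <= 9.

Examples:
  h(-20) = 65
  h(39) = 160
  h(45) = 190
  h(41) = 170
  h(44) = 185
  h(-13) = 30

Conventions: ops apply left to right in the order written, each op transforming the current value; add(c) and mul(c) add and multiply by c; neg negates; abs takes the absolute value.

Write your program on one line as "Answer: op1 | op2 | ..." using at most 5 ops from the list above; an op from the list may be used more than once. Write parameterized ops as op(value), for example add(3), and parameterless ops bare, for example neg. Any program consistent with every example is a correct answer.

abs | neg | add(7) | mul(5) | abs

Check, running the answer program on each example:
  -20 -> 20 -> -20 -> -13 -> -65 -> 65
  39 -> 39 -> -39 -> -32 -> -160 -> 160
  45 -> 45 -> -45 -> -38 -> -190 -> 190
  41 -> 41 -> -41 -> -34 -> -170 -> 170
  44 -> 44 -> -44 -> -37 -> -185 -> 185
  -13 -> 13 -> -13 -> -6 -> -30 -> 30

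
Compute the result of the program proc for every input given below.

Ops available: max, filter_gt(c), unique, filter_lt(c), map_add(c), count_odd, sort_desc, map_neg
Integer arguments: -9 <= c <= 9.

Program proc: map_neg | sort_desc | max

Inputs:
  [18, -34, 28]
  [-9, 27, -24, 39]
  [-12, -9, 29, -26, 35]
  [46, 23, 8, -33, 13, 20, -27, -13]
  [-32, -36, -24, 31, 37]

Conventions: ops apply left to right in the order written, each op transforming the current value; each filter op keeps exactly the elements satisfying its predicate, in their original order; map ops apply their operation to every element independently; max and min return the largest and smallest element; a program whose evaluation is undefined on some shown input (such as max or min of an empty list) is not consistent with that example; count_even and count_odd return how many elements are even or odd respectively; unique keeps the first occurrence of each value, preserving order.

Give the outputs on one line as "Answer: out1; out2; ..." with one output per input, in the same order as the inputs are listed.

34; 24; 26; 33; 36

Execution, op by op:
  [18, -34, 28] -> [-18, 34, -28] -> [34, -18, -28] -> 34
  [-9, 27, -24, 39] -> [9, -27, 24, -39] -> [24, 9, -27, -39] -> 24
  [-12, -9, 29, -26, 35] -> [12, 9, -29, 26, -35] -> [26, 12, 9, -29, -35] -> 26
  [46, 23, 8, -33, 13, 20, -27, -13] -> [-46, -23, -8, 33, -13, -20, 27, 13] -> [33, 27, 13, -8, -13, -20, -23, -46] -> 33
  [-32, -36, -24, 31, 37] -> [32, 36, 24, -31, -37] -> [36, 32, 24, -31, -37] -> 36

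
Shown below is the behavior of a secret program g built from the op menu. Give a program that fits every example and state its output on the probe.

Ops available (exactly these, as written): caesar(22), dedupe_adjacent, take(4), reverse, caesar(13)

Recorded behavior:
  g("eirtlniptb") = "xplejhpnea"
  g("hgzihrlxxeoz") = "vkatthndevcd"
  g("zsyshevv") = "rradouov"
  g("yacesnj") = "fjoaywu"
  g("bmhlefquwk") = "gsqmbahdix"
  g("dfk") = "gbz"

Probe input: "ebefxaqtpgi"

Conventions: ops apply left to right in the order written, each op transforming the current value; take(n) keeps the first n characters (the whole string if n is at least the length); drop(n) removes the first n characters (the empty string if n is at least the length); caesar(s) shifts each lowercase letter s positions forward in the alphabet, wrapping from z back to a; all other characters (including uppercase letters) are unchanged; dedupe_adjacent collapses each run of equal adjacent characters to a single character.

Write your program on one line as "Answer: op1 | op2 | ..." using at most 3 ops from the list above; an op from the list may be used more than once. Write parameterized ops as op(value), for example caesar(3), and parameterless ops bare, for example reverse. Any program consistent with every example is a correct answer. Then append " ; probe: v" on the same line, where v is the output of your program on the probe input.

caesar(22) | reverse ; probe: "eclpmwtbaxa"

Check, running the answer program on each example:
  "eirtlniptb" -> "aenphjelpx" -> "xplejhpnea"
  "hgzihrlxxeoz" -> "dcvednhttakv" -> "vkatthndevcd"
  "zsyshevv" -> "vouodarr" -> "rradouov"
  "yacesnj" -> "uwyaojf" -> "fjoaywu"
  "bmhlefquwk" -> "xidhabmqsg" -> "gsqmbahdix"
  "dfk" -> "zbg" -> "gbz"
  probe: "ebefxaqtpgi" -> "axabtwmplce" -> "eclpmwtbaxa"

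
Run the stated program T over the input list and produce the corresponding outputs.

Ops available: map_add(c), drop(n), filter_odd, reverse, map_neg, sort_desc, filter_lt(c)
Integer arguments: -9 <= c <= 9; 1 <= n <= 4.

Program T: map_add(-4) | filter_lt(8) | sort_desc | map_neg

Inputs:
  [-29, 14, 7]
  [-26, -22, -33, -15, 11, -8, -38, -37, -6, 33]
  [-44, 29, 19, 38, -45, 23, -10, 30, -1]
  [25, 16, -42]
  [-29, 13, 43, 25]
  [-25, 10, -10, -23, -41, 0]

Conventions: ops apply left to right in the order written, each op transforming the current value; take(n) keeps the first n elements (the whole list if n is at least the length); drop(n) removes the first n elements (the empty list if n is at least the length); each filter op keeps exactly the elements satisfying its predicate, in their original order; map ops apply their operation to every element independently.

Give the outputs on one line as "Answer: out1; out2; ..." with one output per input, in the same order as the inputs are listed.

Execution, op by op:
  [-29, 14, 7] -> [-33, 10, 3] -> [-33, 3] -> [3, -33] -> [-3, 33]
  [-26, -22, -33, -15, 11, -8, -38, -37, -6, 33] -> [-30, -26, -37, -19, 7, -12, -42, -41, -10, 29] -> [-30, -26, -37, -19, 7, -12, -42, -41, -10] -> [7, -10, -12, -19, -26, -30, -37, -41, -42] -> [-7, 10, 12, 19, 26, 30, 37, 41, 42]
  [-44, 29, 19, 38, -45, 23, -10, 30, -1] -> [-48, 25, 15, 34, -49, 19, -14, 26, -5] -> [-48, -49, -14, -5] -> [-5, -14, -48, -49] -> [5, 14, 48, 49]
  [25, 16, -42] -> [21, 12, -46] -> [-46] -> [-46] -> [46]
  [-29, 13, 43, 25] -> [-33, 9, 39, 21] -> [-33] -> [-33] -> [33]
  [-25, 10, -10, -23, -41, 0] -> [-29, 6, -14, -27, -45, -4] -> [-29, 6, -14, -27, -45, -4] -> [6, -4, -14, -27, -29, -45] -> [-6, 4, 14, 27, 29, 45]

[-3, 33]; [-7, 10, 12, 19, 26, 30, 37, 41, 42]; [5, 14, 48, 49]; [46]; [33]; [-6, 4, 14, 27, 29, 45]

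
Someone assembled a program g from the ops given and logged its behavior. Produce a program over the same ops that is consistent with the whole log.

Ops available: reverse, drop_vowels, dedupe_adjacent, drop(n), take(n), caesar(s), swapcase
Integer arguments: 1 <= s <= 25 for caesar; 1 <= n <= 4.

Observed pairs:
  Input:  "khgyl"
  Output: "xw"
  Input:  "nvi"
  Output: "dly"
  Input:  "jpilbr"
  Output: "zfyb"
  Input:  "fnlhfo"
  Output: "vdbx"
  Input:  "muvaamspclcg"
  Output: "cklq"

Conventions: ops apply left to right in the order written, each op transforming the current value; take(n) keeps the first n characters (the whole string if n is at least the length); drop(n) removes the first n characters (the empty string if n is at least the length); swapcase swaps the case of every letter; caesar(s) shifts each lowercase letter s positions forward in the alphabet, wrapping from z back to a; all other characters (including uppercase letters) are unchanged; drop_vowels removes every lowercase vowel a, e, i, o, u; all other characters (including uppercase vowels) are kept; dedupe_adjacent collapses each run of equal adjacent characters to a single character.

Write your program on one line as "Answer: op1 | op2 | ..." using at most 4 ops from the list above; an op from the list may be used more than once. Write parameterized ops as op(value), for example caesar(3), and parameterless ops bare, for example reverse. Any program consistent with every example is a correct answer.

caesar(3) | caesar(13) | take(4) | drop_vowels

Check, running the answer program on each example:
  "khgyl" -> "nkjbo" -> "axwob" -> "axwo" -> "xw"
  "nvi" -> "qyl" -> "dly" -> "dly" -> "dly"
  "jpilbr" -> "msloeu" -> "zfybrh" -> "zfyb" -> "zfyb"
  "fnlhfo" -> "iqokir" -> "vdbxve" -> "vdbx" -> "vdbx"
  "muvaamspclcg" -> "pxyddpvsfofj" -> "cklqqcifsbsw" -> "cklq" -> "cklq"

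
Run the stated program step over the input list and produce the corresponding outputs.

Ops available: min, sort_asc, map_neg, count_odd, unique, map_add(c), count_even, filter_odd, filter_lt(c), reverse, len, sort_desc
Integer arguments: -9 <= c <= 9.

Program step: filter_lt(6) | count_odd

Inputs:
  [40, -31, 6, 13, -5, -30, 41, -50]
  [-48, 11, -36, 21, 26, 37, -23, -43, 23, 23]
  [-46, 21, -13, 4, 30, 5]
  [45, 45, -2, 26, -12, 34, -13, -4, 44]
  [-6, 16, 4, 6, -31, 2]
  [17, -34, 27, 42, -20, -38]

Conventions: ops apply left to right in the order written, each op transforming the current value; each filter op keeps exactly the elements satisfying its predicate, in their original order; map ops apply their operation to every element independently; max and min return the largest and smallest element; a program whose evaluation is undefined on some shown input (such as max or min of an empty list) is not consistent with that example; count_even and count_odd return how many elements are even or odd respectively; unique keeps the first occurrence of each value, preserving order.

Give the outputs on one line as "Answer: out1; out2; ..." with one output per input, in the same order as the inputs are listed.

Execution, op by op:
  [40, -31, 6, 13, -5, -30, 41, -50] -> [-31, -5, -30, -50] -> 2
  [-48, 11, -36, 21, 26, 37, -23, -43, 23, 23] -> [-48, -36, -23, -43] -> 2
  [-46, 21, -13, 4, 30, 5] -> [-46, -13, 4, 5] -> 2
  [45, 45, -2, 26, -12, 34, -13, -4, 44] -> [-2, -12, -13, -4] -> 1
  [-6, 16, 4, 6, -31, 2] -> [-6, 4, -31, 2] -> 1
  [17, -34, 27, 42, -20, -38] -> [-34, -20, -38] -> 0

2; 2; 2; 1; 1; 0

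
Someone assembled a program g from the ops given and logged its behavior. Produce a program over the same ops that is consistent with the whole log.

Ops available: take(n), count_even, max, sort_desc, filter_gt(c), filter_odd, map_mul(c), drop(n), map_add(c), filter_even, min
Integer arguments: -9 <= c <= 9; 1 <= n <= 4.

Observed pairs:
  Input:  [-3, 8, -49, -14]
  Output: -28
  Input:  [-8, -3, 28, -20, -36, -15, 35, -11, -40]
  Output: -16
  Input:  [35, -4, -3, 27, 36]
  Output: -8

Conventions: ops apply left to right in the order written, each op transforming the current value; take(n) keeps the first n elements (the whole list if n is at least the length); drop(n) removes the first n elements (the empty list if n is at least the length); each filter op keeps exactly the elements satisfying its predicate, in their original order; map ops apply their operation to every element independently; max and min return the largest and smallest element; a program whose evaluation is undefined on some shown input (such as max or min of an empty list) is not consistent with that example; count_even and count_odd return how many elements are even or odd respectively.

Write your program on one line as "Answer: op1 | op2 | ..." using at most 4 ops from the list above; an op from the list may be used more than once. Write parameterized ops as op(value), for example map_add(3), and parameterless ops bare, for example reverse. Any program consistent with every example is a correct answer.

filter_even | map_mul(2) | take(2) | min

Check, running the answer program on each example:
  [-3, 8, -49, -14] -> [8, -14] -> [16, -28] -> [16, -28] -> -28
  [-8, -3, 28, -20, -36, -15, 35, -11, -40] -> [-8, 28, -20, -36, -40] -> [-16, 56, -40, -72, -80] -> [-16, 56] -> -16
  [35, -4, -3, 27, 36] -> [-4, 36] -> [-8, 72] -> [-8, 72] -> -8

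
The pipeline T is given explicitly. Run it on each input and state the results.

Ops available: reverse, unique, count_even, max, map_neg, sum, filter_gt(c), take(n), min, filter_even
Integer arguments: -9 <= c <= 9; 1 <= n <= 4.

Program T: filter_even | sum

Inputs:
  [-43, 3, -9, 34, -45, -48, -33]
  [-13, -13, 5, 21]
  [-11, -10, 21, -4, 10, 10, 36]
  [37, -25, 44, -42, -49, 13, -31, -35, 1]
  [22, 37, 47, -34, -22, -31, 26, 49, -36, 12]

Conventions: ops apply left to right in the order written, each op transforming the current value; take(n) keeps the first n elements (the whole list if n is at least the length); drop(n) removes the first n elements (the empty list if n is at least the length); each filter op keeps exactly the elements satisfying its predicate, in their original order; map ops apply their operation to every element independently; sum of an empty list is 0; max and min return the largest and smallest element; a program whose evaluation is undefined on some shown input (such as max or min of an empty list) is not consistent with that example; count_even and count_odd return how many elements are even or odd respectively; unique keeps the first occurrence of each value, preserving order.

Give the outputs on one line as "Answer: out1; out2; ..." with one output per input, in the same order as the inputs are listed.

Execution, op by op:
  [-43, 3, -9, 34, -45, -48, -33] -> [34, -48] -> -14
  [-13, -13, 5, 21] -> [] -> 0
  [-11, -10, 21, -4, 10, 10, 36] -> [-10, -4, 10, 10, 36] -> 42
  [37, -25, 44, -42, -49, 13, -31, -35, 1] -> [44, -42] -> 2
  [22, 37, 47, -34, -22, -31, 26, 49, -36, 12] -> [22, -34, -22, 26, -36, 12] -> -32

-14; 0; 42; 2; -32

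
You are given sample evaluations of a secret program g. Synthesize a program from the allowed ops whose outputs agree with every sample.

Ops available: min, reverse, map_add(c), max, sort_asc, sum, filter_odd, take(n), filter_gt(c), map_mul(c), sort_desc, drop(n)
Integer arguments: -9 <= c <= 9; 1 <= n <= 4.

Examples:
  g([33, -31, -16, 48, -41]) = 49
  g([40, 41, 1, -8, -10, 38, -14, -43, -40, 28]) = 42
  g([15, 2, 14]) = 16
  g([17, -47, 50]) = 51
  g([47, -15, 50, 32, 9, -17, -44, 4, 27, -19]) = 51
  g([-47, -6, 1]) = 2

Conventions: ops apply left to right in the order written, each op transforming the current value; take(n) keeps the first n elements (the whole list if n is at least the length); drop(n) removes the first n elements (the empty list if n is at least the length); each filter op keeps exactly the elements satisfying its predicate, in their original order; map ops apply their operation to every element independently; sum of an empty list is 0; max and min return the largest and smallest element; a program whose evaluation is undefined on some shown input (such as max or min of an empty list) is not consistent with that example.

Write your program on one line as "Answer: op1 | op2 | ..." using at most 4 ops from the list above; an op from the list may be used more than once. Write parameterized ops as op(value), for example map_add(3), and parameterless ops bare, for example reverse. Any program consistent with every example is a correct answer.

map_add(1) | filter_gt(1) | reverse | max

Check, running the answer program on each example:
  [33, -31, -16, 48, -41] -> [34, -30, -15, 49, -40] -> [34, 49] -> [49, 34] -> 49
  [40, 41, 1, -8, -10, 38, -14, -43, -40, 28] -> [41, 42, 2, -7, -9, 39, -13, -42, -39, 29] -> [41, 42, 2, 39, 29] -> [29, 39, 2, 42, 41] -> 42
  [15, 2, 14] -> [16, 3, 15] -> [16, 3, 15] -> [15, 3, 16] -> 16
  [17, -47, 50] -> [18, -46, 51] -> [18, 51] -> [51, 18] -> 51
  [47, -15, 50, 32, 9, -17, -44, 4, 27, -19] -> [48, -14, 51, 33, 10, -16, -43, 5, 28, -18] -> [48, 51, 33, 10, 5, 28] -> [28, 5, 10, 33, 51, 48] -> 51
  [-47, -6, 1] -> [-46, -5, 2] -> [2] -> [2] -> 2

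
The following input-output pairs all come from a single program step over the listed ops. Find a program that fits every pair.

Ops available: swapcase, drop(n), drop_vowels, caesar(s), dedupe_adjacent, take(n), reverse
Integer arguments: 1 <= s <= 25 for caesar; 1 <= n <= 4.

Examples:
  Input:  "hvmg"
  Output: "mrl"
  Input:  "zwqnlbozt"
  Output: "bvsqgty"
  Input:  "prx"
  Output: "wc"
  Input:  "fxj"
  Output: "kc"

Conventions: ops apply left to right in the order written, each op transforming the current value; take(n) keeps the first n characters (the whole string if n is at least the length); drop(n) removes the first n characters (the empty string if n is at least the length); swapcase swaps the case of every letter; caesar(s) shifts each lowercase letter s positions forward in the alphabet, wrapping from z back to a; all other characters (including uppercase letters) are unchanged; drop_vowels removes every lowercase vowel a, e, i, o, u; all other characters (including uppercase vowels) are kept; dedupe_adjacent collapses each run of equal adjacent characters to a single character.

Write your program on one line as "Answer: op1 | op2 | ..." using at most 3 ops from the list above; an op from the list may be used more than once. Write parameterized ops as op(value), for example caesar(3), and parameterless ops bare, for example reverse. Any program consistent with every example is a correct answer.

caesar(5) | drop_vowels

Check, running the answer program on each example:
  "hvmg" -> "marl" -> "mrl"
  "zwqnlbozt" -> "ebvsqgtey" -> "bvsqgty"
  "prx" -> "uwc" -> "wc"
  "fxj" -> "kco" -> "kc"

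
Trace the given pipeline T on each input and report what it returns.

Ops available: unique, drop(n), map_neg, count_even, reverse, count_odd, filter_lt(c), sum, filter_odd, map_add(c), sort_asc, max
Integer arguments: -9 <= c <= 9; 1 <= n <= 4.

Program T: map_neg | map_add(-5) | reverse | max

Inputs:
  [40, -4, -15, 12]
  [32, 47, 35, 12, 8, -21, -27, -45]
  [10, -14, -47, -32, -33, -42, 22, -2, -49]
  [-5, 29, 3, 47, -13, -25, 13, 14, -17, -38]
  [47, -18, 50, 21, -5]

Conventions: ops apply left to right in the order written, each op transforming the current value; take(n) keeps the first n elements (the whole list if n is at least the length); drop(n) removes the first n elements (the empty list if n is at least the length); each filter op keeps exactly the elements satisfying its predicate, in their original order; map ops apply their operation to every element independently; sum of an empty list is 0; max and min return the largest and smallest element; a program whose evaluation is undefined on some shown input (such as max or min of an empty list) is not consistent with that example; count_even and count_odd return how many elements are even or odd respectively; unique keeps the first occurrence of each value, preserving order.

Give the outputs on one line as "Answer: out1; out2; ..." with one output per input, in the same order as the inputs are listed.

Execution, op by op:
  [40, -4, -15, 12] -> [-40, 4, 15, -12] -> [-45, -1, 10, -17] -> [-17, 10, -1, -45] -> 10
  [32, 47, 35, 12, 8, -21, -27, -45] -> [-32, -47, -35, -12, -8, 21, 27, 45] -> [-37, -52, -40, -17, -13, 16, 22, 40] -> [40, 22, 16, -13, -17, -40, -52, -37] -> 40
  [10, -14, -47, -32, -33, -42, 22, -2, -49] -> [-10, 14, 47, 32, 33, 42, -22, 2, 49] -> [-15, 9, 42, 27, 28, 37, -27, -3, 44] -> [44, -3, -27, 37, 28, 27, 42, 9, -15] -> 44
  [-5, 29, 3, 47, -13, -25, 13, 14, -17, -38] -> [5, -29, -3, -47, 13, 25, -13, -14, 17, 38] -> [0, -34, -8, -52, 8, 20, -18, -19, 12, 33] -> [33, 12, -19, -18, 20, 8, -52, -8, -34, 0] -> 33
  [47, -18, 50, 21, -5] -> [-47, 18, -50, -21, 5] -> [-52, 13, -55, -26, 0] -> [0, -26, -55, 13, -52] -> 13

10; 40; 44; 33; 13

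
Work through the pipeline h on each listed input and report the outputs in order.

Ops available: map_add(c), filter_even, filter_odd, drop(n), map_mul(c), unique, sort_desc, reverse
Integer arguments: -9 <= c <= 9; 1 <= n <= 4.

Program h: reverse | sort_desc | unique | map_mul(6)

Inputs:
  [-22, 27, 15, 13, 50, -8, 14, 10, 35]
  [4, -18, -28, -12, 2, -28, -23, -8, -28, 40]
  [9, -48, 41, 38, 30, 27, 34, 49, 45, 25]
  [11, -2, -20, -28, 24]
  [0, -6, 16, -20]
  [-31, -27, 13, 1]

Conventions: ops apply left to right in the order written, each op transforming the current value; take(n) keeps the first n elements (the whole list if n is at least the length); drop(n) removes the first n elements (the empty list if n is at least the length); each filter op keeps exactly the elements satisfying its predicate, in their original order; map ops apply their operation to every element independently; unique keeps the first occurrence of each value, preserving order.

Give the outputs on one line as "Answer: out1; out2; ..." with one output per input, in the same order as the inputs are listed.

Execution, op by op:
  [-22, 27, 15, 13, 50, -8, 14, 10, 35] -> [35, 10, 14, -8, 50, 13, 15, 27, -22] -> [50, 35, 27, 15, 14, 13, 10, -8, -22] -> [50, 35, 27, 15, 14, 13, 10, -8, -22] -> [300, 210, 162, 90, 84, 78, 60, -48, -132]
  [4, -18, -28, -12, 2, -28, -23, -8, -28, 40] -> [40, -28, -8, -23, -28, 2, -12, -28, -18, 4] -> [40, 4, 2, -8, -12, -18, -23, -28, -28, -28] -> [40, 4, 2, -8, -12, -18, -23, -28] -> [240, 24, 12, -48, -72, -108, -138, -168]
  [9, -48, 41, 38, 30, 27, 34, 49, 45, 25] -> [25, 45, 49, 34, 27, 30, 38, 41, -48, 9] -> [49, 45, 41, 38, 34, 30, 27, 25, 9, -48] -> [49, 45, 41, 38, 34, 30, 27, 25, 9, -48] -> [294, 270, 246, 228, 204, 180, 162, 150, 54, -288]
  [11, -2, -20, -28, 24] -> [24, -28, -20, -2, 11] -> [24, 11, -2, -20, -28] -> [24, 11, -2, -20, -28] -> [144, 66, -12, -120, -168]
  [0, -6, 16, -20] -> [-20, 16, -6, 0] -> [16, 0, -6, -20] -> [16, 0, -6, -20] -> [96, 0, -36, -120]
  [-31, -27, 13, 1] -> [1, 13, -27, -31] -> [13, 1, -27, -31] -> [13, 1, -27, -31] -> [78, 6, -162, -186]

[300, 210, 162, 90, 84, 78, 60, -48, -132]; [240, 24, 12, -48, -72, -108, -138, -168]; [294, 270, 246, 228, 204, 180, 162, 150, 54, -288]; [144, 66, -12, -120, -168]; [96, 0, -36, -120]; [78, 6, -162, -186]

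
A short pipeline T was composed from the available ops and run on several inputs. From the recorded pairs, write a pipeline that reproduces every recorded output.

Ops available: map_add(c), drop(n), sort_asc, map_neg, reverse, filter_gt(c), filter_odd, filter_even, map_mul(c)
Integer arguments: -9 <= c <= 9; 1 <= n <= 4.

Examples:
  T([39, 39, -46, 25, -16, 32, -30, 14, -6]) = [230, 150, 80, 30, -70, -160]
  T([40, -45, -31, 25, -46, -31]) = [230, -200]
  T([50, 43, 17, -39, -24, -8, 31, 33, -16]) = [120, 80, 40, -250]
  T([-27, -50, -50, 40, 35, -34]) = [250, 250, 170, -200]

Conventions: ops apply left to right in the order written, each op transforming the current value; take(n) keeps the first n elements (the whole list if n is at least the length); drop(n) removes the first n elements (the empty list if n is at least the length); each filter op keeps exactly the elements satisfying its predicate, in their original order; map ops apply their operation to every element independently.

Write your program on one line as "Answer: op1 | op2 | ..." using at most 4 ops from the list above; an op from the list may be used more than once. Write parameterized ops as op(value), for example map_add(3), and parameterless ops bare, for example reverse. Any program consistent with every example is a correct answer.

filter_even | sort_asc | map_neg | map_mul(5)

Check, running the answer program on each example:
  [39, 39, -46, 25, -16, 32, -30, 14, -6] -> [-46, -16, 32, -30, 14, -6] -> [-46, -30, -16, -6, 14, 32] -> [46, 30, 16, 6, -14, -32] -> [230, 150, 80, 30, -70, -160]
  [40, -45, -31, 25, -46, -31] -> [40, -46] -> [-46, 40] -> [46, -40] -> [230, -200]
  [50, 43, 17, -39, -24, -8, 31, 33, -16] -> [50, -24, -8, -16] -> [-24, -16, -8, 50] -> [24, 16, 8, -50] -> [120, 80, 40, -250]
  [-27, -50, -50, 40, 35, -34] -> [-50, -50, 40, -34] -> [-50, -50, -34, 40] -> [50, 50, 34, -40] -> [250, 250, 170, -200]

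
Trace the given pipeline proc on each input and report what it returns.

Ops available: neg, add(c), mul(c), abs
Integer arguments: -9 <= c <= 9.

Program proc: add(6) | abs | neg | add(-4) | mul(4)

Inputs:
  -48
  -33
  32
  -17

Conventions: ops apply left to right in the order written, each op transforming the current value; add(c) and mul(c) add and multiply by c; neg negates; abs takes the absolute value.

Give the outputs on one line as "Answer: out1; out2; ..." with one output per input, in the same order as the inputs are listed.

-184; -124; -168; -60

Execution, op by op:
  -48 -> -42 -> 42 -> -42 -> -46 -> -184
  -33 -> -27 -> 27 -> -27 -> -31 -> -124
  32 -> 38 -> 38 -> -38 -> -42 -> -168
  -17 -> -11 -> 11 -> -11 -> -15 -> -60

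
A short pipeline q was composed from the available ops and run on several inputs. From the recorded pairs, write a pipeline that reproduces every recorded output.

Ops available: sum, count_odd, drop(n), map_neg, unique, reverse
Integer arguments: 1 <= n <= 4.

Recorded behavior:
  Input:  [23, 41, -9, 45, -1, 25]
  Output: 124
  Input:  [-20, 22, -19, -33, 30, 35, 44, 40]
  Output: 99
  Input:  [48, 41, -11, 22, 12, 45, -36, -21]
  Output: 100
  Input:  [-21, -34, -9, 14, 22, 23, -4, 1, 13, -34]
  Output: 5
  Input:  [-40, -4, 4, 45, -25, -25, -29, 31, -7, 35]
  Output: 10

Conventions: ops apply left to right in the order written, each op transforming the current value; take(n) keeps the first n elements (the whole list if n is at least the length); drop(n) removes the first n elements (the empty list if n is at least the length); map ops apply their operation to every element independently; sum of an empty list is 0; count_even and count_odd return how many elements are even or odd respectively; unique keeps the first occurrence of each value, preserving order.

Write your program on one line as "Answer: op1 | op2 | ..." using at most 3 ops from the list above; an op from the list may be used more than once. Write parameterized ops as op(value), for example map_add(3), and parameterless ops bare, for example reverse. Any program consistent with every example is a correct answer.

unique | sum

Check, running the answer program on each example:
  [23, 41, -9, 45, -1, 25] -> [23, 41, -9, 45, -1, 25] -> 124
  [-20, 22, -19, -33, 30, 35, 44, 40] -> [-20, 22, -19, -33, 30, 35, 44, 40] -> 99
  [48, 41, -11, 22, 12, 45, -36, -21] -> [48, 41, -11, 22, 12, 45, -36, -21] -> 100
  [-21, -34, -9, 14, 22, 23, -4, 1, 13, -34] -> [-21, -34, -9, 14, 22, 23, -4, 1, 13] -> 5
  [-40, -4, 4, 45, -25, -25, -29, 31, -7, 35] -> [-40, -4, 4, 45, -25, -29, 31, -7, 35] -> 10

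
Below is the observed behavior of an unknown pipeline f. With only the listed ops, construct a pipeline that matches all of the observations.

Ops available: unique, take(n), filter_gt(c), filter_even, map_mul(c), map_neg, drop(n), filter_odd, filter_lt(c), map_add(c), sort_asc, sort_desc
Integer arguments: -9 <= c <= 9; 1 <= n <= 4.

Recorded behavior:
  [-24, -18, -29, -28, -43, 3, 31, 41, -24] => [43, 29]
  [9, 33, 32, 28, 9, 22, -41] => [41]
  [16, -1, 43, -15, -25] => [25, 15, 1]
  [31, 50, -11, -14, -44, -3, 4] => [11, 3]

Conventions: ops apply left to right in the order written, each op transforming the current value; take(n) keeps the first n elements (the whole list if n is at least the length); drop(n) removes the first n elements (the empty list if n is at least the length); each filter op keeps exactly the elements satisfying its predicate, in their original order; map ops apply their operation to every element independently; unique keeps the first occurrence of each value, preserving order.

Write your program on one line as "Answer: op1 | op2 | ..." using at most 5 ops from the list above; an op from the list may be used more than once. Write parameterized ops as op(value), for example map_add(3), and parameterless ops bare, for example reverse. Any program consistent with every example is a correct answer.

filter_lt(2) | sort_asc | filter_odd | map_neg

Check, running the answer program on each example:
  [-24, -18, -29, -28, -43, 3, 31, 41, -24] -> [-24, -18, -29, -28, -43, -24] -> [-43, -29, -28, -24, -24, -18] -> [-43, -29] -> [43, 29]
  [9, 33, 32, 28, 9, 22, -41] -> [-41] -> [-41] -> [-41] -> [41]
  [16, -1, 43, -15, -25] -> [-1, -15, -25] -> [-25, -15, -1] -> [-25, -15, -1] -> [25, 15, 1]
  [31, 50, -11, -14, -44, -3, 4] -> [-11, -14, -44, -3] -> [-44, -14, -11, -3] -> [-11, -3] -> [11, 3]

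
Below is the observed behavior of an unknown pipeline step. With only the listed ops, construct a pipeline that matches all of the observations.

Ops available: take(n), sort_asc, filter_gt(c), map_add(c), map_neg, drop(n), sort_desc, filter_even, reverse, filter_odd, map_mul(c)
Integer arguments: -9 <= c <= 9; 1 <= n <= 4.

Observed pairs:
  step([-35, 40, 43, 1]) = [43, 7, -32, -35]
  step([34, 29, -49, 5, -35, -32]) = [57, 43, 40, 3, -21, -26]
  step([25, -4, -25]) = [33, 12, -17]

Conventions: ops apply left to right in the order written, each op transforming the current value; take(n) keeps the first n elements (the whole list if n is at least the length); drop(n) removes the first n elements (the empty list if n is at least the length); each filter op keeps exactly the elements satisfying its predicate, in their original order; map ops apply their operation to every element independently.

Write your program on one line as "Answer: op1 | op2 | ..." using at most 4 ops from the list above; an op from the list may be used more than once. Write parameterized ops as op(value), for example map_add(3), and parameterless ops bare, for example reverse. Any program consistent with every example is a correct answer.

map_add(-8) | sort_asc | map_neg

Check, running the answer program on each example:
  [-35, 40, 43, 1] -> [-43, 32, 35, -7] -> [-43, -7, 32, 35] -> [43, 7, -32, -35]
  [34, 29, -49, 5, -35, -32] -> [26, 21, -57, -3, -43, -40] -> [-57, -43, -40, -3, 21, 26] -> [57, 43, 40, 3, -21, -26]
  [25, -4, -25] -> [17, -12, -33] -> [-33, -12, 17] -> [33, 12, -17]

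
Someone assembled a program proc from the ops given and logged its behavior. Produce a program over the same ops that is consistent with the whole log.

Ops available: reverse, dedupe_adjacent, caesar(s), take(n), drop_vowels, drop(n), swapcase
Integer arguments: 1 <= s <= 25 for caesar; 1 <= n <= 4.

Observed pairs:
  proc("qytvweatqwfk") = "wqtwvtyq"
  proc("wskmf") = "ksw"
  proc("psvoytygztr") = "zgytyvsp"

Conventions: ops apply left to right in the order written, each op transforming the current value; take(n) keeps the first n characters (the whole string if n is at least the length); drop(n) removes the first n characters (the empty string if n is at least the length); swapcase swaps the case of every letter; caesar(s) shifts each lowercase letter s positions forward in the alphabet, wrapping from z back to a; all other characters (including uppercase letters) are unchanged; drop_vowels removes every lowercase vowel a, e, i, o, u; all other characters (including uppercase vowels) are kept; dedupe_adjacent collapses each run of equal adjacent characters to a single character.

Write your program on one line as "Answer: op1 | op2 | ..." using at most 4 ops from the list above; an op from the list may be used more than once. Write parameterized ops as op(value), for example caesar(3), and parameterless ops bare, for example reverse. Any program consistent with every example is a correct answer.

reverse | drop(2) | drop_vowels

Check, running the answer program on each example:
  "qytvweatqwfk" -> "kfwqtaewvtyq" -> "wqtaewvtyq" -> "wqtwvtyq"
  "wskmf" -> "fmksw" -> "ksw" -> "ksw"
  "psvoytygztr" -> "rtzgytyovsp" -> "zgytyovsp" -> "zgytyvsp"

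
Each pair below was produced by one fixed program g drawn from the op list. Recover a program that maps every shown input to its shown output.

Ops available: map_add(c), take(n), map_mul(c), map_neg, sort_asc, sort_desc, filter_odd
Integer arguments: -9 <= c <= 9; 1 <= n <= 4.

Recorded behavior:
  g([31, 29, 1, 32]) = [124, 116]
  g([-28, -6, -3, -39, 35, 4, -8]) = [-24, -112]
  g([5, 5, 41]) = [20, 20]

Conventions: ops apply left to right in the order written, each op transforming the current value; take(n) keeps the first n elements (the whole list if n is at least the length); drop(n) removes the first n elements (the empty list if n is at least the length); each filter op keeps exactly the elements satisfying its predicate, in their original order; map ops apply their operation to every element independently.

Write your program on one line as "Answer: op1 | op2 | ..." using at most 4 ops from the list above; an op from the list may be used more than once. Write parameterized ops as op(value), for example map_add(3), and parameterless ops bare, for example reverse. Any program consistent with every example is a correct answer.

map_mul(4) | take(2) | sort_desc

Check, running the answer program on each example:
  [31, 29, 1, 32] -> [124, 116, 4, 128] -> [124, 116] -> [124, 116]
  [-28, -6, -3, -39, 35, 4, -8] -> [-112, -24, -12, -156, 140, 16, -32] -> [-112, -24] -> [-24, -112]
  [5, 5, 41] -> [20, 20, 164] -> [20, 20] -> [20, 20]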